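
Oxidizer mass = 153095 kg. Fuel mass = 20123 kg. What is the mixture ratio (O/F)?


MR = 153095 / 20123 = 7.61

7.61


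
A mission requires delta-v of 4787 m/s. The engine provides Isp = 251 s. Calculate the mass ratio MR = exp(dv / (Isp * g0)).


Ve = 251 * 9.81 = 2462.31 m/s
MR = exp(4787 / 2462.31) = 6.987

6.987


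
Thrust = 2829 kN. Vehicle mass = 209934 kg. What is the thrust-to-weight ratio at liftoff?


TWR = 2829000 / (209934 * 9.81) = 1.37

1.37


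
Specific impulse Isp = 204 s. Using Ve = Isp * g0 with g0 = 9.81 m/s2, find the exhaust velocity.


Ve = Isp * g0 = 204 * 9.81 = 2001.2 m/s

2001.2 m/s


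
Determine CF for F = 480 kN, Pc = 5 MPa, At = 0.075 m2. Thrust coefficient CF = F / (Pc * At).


CF = 480000 / (5e6 * 0.075) = 1.28

1.28


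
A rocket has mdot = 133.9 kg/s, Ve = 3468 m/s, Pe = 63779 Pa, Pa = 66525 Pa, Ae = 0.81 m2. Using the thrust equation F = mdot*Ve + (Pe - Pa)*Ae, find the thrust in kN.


F = 133.9 * 3468 + (63779 - 66525) * 0.81 = 462141.0 N = 462.1 kN

462.1 kN


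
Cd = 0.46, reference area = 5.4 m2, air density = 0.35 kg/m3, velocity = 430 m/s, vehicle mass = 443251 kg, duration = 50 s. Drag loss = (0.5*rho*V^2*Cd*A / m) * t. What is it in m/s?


D = 0.5 * 0.35 * 430^2 * 0.46 * 5.4 = 80376.03 N
a = 80376.03 / 443251 = 0.1813 m/s2
dV = 0.1813 * 50 = 9.1 m/s

9.1 m/s


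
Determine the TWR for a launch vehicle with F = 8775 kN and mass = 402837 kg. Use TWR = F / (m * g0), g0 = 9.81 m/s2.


TWR = 8775000 / (402837 * 9.81) = 2.22

2.22


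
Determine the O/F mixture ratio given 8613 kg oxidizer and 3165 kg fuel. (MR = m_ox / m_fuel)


MR = 8613 / 3165 = 2.72

2.72


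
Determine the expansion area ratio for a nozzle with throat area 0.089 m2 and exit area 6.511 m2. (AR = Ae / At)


AR = 6.511 / 0.089 = 73.2

73.2


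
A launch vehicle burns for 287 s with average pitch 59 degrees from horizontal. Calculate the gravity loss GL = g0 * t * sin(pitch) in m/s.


GL = 9.81 * 287 * sin(59 deg) = 2413 m/s

2413 m/s


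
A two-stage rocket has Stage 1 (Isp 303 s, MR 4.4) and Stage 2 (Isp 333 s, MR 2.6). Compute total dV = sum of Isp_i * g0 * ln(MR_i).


dV1 = 303 * 9.81 * ln(4.4) = 4404.0 m/s
dV2 = 333 * 9.81 * ln(2.6) = 3121.4 m/s
Total dV = 4404.0 + 3121.4 = 7525.4 m/s ~ 7525 m/s

7525 m/s


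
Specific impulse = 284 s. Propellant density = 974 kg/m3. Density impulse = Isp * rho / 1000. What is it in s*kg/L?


rho*Isp = 284 * 974 / 1000 = 277 s*kg/L

277 s*kg/L


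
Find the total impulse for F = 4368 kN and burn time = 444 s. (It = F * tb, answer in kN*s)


It = 4368 * 444 = 1939392 kN*s

1939392 kN*s


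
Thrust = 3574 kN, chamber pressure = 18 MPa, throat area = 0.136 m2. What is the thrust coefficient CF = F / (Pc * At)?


CF = 3574000 / (18e6 * 0.136) = 1.46

1.46


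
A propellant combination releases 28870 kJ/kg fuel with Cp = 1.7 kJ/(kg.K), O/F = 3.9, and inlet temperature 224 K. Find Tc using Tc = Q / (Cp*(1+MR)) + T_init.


Tc = 28870 / (1.7 * (1 + 3.9)) + 224 = 3690 K

3690 K


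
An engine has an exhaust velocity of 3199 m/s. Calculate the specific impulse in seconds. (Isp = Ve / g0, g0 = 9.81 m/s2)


Isp = Ve / g0 = 3199 / 9.81 = 326.1 s

326.1 s


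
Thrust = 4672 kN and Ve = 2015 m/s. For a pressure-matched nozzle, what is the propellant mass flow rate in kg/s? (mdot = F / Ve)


mdot = F / Ve = 4672000 / 2015 = 2318.6 kg/s

2318.6 kg/s


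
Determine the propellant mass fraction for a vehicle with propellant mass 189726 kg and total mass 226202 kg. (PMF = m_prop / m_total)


PMF = 189726 / 226202 = 0.839

0.839


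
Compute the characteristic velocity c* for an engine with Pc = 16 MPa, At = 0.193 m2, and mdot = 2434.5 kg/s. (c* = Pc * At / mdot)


c* = 16e6 * 0.193 / 2434.5 = 1268 m/s

1268 m/s


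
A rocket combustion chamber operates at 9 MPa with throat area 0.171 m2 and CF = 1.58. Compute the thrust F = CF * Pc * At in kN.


F = 1.58 * 9e6 * 0.171 = 2.4316e+06 N = 2431.6 kN

2431.6 kN


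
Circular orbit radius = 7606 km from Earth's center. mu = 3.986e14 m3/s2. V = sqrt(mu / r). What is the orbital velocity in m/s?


V = sqrt(3.986e14 / 7606000) = 7239 m/s

7239 m/s


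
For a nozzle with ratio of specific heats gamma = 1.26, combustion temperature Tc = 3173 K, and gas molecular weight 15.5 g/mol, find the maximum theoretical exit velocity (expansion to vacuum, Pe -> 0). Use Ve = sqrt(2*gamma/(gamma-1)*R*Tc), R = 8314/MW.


R = 8314 / 15.5 = 536.39 J/(kg.K)
Ve = sqrt(2 * 1.26 / (1.26 - 1) * 536.39 * 3173) = 4062 m/s

4062 m/s


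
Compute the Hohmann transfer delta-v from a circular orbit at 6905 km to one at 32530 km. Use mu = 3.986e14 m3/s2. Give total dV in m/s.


V1 = sqrt(mu/r1) = 7597.78 m/s
dV1 = V1*(sqrt(2*r2/(r1+r2)) - 1) = 2161.16 m/s
V2 = sqrt(mu/r2) = 3500.47 m/s
dV2 = V2*(1 - sqrt(2*r1/(r1+r2))) = 1428.98 m/s
Total dV = 3590 m/s

3590 m/s


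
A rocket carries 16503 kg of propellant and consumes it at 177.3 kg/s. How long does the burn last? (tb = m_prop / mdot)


tb = 16503 / 177.3 = 93.1 s

93.1 s


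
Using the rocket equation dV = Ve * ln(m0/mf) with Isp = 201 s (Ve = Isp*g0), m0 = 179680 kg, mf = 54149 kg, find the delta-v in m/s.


Ve = 201 * 9.81 = 1971.81 m/s
dV = 1971.81 * ln(179680/54149) = 2365 m/s

2365 m/s


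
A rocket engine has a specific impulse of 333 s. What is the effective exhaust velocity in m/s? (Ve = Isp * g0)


Ve = Isp * g0 = 333 * 9.81 = 3266.7 m/s

3266.7 m/s


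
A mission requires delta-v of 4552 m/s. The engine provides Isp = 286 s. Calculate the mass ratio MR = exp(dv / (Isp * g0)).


Ve = 286 * 9.81 = 2805.66 m/s
MR = exp(4552 / 2805.66) = 5.065

5.065


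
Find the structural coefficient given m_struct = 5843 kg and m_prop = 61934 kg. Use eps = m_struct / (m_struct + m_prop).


eps = 5843 / (5843 + 61934) = 0.0862

0.0862


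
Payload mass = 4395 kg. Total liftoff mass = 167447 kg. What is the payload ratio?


PR = 4395 / 167447 = 0.0262

0.0262


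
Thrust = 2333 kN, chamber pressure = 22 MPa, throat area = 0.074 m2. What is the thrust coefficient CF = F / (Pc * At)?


CF = 2333000 / (22e6 * 0.074) = 1.43

1.43


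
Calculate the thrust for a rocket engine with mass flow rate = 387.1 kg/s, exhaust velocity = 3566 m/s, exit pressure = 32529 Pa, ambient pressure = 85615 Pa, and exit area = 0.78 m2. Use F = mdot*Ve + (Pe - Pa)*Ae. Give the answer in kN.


F = 387.1 * 3566 + (32529 - 85615) * 0.78 = 1.3390e+06 N = 1339.0 kN

1339.0 kN


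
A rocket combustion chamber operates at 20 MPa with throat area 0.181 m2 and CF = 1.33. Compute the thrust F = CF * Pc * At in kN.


F = 1.33 * 20e6 * 0.181 = 4.8146e+06 N = 4814.6 kN

4814.6 kN


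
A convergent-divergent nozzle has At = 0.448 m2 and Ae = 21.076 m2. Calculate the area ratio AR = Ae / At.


AR = 21.076 / 0.448 = 47.0

47.0


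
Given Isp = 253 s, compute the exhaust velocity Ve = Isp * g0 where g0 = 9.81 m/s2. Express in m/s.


Ve = Isp * g0 = 253 * 9.81 = 2481.9 m/s

2481.9 m/s


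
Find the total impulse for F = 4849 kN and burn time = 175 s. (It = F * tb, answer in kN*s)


It = 4849 * 175 = 848575 kN*s

848575 kN*s


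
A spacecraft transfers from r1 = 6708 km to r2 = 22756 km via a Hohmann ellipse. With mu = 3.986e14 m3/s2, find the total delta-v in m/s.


V1 = sqrt(mu/r1) = 7708.54 m/s
dV1 = V1*(sqrt(2*r2/(r1+r2)) - 1) = 1871.98 m/s
V2 = sqrt(mu/r2) = 4185.24 m/s
dV2 = V2*(1 - sqrt(2*r1/(r1+r2))) = 1361.1 m/s
Total dV = 3233 m/s

3233 m/s


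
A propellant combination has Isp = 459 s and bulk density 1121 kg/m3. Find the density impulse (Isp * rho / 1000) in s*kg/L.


rho*Isp = 459 * 1121 / 1000 = 515 s*kg/L

515 s*kg/L


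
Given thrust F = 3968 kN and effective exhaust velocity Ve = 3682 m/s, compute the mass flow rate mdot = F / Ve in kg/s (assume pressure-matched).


mdot = F / Ve = 3968000 / 3682 = 1077.7 kg/s

1077.7 kg/s


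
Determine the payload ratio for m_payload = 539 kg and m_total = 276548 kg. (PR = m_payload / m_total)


PR = 539 / 276548 = 0.0019

0.0019


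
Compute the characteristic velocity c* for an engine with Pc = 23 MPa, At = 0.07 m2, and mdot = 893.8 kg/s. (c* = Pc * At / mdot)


c* = 23e6 * 0.07 / 893.8 = 1801 m/s

1801 m/s


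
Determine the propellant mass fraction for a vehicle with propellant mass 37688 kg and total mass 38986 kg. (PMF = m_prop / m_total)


PMF = 37688 / 38986 = 0.967

0.967


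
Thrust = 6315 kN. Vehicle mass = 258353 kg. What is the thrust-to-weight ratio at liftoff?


TWR = 6315000 / (258353 * 9.81) = 2.49

2.49


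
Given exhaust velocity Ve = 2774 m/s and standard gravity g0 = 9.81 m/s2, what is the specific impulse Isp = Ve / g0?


Isp = Ve / g0 = 2774 / 9.81 = 282.8 s

282.8 s


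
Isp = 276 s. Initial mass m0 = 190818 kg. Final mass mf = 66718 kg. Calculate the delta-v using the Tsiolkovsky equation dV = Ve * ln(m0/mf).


Ve = 276 * 9.81 = 2707.56 m/s
dV = 2707.56 * ln(190818/66718) = 2845 m/s

2845 m/s


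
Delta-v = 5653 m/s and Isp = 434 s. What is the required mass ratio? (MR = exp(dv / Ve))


Ve = 434 * 9.81 = 4257.54 m/s
MR = exp(5653 / 4257.54) = 3.773

3.773


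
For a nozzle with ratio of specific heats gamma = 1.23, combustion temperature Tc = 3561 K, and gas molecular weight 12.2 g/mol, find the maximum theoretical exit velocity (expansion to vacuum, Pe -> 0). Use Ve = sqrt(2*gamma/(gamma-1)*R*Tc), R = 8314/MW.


R = 8314 / 12.2 = 681.48 J/(kg.K)
Ve = sqrt(2 * 1.23 / (1.23 - 1) * 681.48 * 3561) = 5095 m/s

5095 m/s


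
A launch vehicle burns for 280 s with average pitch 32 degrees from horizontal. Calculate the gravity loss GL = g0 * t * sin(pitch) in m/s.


GL = 9.81 * 280 * sin(32 deg) = 1456 m/s

1456 m/s


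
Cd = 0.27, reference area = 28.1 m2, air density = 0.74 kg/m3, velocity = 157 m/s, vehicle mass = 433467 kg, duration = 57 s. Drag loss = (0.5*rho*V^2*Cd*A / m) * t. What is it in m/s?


D = 0.5 * 0.74 * 157^2 * 0.27 * 28.1 = 69194.43 N
a = 69194.43 / 433467 = 0.1596 m/s2
dV = 0.1596 * 57 = 9.1 m/s

9.1 m/s


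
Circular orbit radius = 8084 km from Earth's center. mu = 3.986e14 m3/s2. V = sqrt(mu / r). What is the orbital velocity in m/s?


V = sqrt(3.986e14 / 8084000) = 7022 m/s

7022 m/s


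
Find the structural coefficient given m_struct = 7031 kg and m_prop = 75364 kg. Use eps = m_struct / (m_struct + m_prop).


eps = 7031 / (7031 + 75364) = 0.0853

0.0853


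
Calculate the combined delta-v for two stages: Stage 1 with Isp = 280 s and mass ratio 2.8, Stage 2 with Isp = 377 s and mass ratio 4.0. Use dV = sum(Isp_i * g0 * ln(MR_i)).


dV1 = 280 * 9.81 * ln(2.8) = 2828.2 m/s
dV2 = 377 * 9.81 * ln(4.0) = 5127.0 m/s
Total dV = 2828.2 + 5127.0 = 7955.2 m/s ~ 7955 m/s

7955 m/s


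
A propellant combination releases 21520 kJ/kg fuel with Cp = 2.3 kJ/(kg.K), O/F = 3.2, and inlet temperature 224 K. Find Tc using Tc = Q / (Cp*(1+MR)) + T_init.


Tc = 21520 / (2.3 * (1 + 3.2)) + 224 = 2452 K

2452 K


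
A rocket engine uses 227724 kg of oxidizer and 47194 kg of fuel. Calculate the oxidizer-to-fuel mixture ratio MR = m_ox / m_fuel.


MR = 227724 / 47194 = 4.83

4.83


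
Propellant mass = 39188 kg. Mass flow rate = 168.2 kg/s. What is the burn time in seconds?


tb = 39188 / 168.2 = 233.0 s

233.0 s


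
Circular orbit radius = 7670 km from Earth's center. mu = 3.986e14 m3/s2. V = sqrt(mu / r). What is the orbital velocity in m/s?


V = sqrt(3.986e14 / 7670000) = 7209 m/s

7209 m/s


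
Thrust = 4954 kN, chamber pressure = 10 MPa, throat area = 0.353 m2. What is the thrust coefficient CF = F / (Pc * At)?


CF = 4954000 / (10e6 * 0.353) = 1.4

1.4


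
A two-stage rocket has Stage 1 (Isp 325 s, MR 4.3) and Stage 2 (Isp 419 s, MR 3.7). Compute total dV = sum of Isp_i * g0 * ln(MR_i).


dV1 = 325 * 9.81 * ln(4.3) = 4650.4 m/s
dV2 = 419 * 9.81 * ln(3.7) = 5377.8 m/s
Total dV = 4650.4 + 5377.8 = 10028.2 m/s ~ 10028 m/s

10028 m/s


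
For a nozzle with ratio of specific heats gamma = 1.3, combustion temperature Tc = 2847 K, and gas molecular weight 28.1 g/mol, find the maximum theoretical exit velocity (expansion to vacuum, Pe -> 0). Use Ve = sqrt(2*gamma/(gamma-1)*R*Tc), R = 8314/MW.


R = 8314 / 28.1 = 295.87 J/(kg.K)
Ve = sqrt(2 * 1.3 / (1.3 - 1) * 295.87 * 2847) = 2702 m/s

2702 m/s


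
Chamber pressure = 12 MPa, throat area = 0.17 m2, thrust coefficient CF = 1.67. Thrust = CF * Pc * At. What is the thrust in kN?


F = 1.67 * 12e6 * 0.17 = 3.4068e+06 N = 3406.8 kN

3406.8 kN


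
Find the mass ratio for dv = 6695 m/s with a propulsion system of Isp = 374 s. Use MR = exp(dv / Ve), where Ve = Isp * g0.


Ve = 374 * 9.81 = 3668.94 m/s
MR = exp(6695 / 3668.94) = 6.201

6.201


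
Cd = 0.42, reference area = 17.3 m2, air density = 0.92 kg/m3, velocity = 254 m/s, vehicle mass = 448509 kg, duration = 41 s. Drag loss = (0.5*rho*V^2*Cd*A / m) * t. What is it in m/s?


D = 0.5 * 0.92 * 254^2 * 0.42 * 17.3 = 215635.7 N
a = 215635.7 / 448509 = 0.4808 m/s2
dV = 0.4808 * 41 = 19.7 m/s

19.7 m/s


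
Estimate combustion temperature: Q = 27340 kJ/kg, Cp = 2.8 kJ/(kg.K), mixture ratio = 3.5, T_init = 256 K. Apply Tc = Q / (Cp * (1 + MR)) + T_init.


Tc = 27340 / (2.8 * (1 + 3.5)) + 256 = 2426 K

2426 K


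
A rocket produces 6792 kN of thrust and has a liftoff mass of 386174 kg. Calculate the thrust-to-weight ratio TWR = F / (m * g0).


TWR = 6792000 / (386174 * 9.81) = 1.79

1.79


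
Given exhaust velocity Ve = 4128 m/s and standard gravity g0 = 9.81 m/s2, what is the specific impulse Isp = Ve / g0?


Isp = Ve / g0 = 4128 / 9.81 = 420.8 s

420.8 s


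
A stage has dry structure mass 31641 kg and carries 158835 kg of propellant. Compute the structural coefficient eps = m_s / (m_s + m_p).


eps = 31641 / (31641 + 158835) = 0.1661

0.1661


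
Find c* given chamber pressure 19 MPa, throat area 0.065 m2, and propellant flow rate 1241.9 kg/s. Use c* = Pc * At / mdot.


c* = 19e6 * 0.065 / 1241.9 = 994 m/s

994 m/s


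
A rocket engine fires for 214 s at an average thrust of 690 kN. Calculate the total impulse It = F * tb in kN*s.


It = 690 * 214 = 147660 kN*s

147660 kN*s


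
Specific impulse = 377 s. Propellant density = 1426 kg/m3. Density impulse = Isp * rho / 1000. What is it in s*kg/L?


rho*Isp = 377 * 1426 / 1000 = 538 s*kg/L

538 s*kg/L


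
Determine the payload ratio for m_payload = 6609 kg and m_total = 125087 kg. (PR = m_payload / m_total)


PR = 6609 / 125087 = 0.0528

0.0528


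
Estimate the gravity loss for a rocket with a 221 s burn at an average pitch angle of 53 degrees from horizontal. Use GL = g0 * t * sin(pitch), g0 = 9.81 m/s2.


GL = 9.81 * 221 * sin(53 deg) = 1731 m/s

1731 m/s


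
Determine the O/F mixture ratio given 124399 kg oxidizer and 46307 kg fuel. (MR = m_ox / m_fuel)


MR = 124399 / 46307 = 2.69

2.69


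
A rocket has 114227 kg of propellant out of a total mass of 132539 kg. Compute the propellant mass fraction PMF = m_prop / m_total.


PMF = 114227 / 132539 = 0.862

0.862


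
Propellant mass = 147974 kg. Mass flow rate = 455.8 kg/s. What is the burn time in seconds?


tb = 147974 / 455.8 = 324.6 s

324.6 s


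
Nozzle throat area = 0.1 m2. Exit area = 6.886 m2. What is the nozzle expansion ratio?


AR = 6.886 / 0.1 = 68.9

68.9


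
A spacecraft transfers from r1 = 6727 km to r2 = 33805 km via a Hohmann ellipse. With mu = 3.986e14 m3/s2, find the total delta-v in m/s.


V1 = sqrt(mu/r1) = 7697.65 m/s
dV1 = V1*(sqrt(2*r2/(r1+r2)) - 1) = 2244.14 m/s
V2 = sqrt(mu/r2) = 3433.83 m/s
dV2 = V2*(1 - sqrt(2*r1/(r1+r2))) = 1455.47 m/s
Total dV = 3700 m/s

3700 m/s


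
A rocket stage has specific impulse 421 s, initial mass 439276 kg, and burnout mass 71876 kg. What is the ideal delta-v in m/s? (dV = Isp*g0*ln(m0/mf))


Ve = 421 * 9.81 = 4130.01 m/s
dV = 4130.01 * ln(439276/71876) = 7476 m/s

7476 m/s


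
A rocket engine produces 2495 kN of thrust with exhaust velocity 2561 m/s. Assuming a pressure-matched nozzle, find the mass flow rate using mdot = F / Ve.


mdot = F / Ve = 2495000 / 2561 = 974.2 kg/s

974.2 kg/s


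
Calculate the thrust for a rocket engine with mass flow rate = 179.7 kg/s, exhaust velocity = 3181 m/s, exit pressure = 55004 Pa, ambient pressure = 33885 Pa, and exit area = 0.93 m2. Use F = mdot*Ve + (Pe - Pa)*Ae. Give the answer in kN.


F = 179.7 * 3181 + (55004 - 33885) * 0.93 = 591266.0 N = 591.3 kN

591.3 kN


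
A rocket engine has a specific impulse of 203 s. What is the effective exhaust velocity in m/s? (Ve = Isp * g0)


Ve = Isp * g0 = 203 * 9.81 = 1991.4 m/s

1991.4 m/s


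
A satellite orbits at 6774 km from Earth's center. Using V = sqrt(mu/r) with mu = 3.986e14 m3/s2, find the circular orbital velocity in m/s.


V = sqrt(3.986e14 / 6774000) = 7671 m/s

7671 m/s


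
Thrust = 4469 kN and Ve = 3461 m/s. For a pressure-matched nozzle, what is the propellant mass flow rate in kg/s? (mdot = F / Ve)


mdot = F / Ve = 4469000 / 3461 = 1291.2 kg/s

1291.2 kg/s


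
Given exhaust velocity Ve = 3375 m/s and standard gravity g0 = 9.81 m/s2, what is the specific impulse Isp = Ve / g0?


Isp = Ve / g0 = 3375 / 9.81 = 344.0 s

344.0 s


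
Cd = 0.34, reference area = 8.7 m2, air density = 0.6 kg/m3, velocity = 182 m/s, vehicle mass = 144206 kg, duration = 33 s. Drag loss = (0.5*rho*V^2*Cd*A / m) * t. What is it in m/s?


D = 0.5 * 0.6 * 182^2 * 0.34 * 8.7 = 29394.24 N
a = 29394.24 / 144206 = 0.2038 m/s2
dV = 0.2038 * 33 = 6.7 m/s

6.7 m/s


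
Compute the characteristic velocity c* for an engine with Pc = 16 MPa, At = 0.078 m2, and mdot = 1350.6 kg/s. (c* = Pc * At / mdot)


c* = 16e6 * 0.078 / 1350.6 = 924 m/s

924 m/s


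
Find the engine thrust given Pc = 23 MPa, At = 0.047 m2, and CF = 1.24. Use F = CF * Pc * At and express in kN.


F = 1.24 * 23e6 * 0.047 = 1.3404e+06 N = 1340.4 kN

1340.4 kN


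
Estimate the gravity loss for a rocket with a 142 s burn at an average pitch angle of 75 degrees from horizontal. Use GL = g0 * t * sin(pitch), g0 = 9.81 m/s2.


GL = 9.81 * 142 * sin(75 deg) = 1346 m/s

1346 m/s


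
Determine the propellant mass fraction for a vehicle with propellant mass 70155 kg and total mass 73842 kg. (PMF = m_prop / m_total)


PMF = 70155 / 73842 = 0.95

0.95


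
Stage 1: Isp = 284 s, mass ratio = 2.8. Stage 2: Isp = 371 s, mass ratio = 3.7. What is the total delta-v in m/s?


dV1 = 284 * 9.81 * ln(2.8) = 2868.6 m/s
dV2 = 371 * 9.81 * ln(3.7) = 4761.7 m/s
Total dV = 2868.6 + 4761.7 = 7630.3 m/s ~ 7630 m/s

7630 m/s


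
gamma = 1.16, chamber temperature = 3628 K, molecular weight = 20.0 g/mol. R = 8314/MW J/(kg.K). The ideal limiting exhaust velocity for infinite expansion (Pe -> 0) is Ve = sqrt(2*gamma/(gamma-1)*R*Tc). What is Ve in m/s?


R = 8314 / 20.0 = 415.7 J/(kg.K)
Ve = sqrt(2 * 1.16 / (1.16 - 1) * 415.7 * 3628) = 4676 m/s

4676 m/s


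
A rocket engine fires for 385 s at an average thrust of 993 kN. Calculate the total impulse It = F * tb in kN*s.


It = 993 * 385 = 382305 kN*s

382305 kN*s


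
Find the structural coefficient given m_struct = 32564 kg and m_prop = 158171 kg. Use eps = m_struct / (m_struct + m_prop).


eps = 32564 / (32564 + 158171) = 0.1707

0.1707


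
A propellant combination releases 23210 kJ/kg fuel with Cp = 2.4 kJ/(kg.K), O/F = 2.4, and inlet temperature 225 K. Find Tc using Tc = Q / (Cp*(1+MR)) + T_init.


Tc = 23210 / (2.4 * (1 + 2.4)) + 225 = 3069 K

3069 K


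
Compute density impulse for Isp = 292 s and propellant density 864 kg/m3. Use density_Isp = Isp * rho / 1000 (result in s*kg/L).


rho*Isp = 292 * 864 / 1000 = 252 s*kg/L

252 s*kg/L


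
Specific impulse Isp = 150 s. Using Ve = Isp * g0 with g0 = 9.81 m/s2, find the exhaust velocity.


Ve = Isp * g0 = 150 * 9.81 = 1471.5 m/s

1471.5 m/s


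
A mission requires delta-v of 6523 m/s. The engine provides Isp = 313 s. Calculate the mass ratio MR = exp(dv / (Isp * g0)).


Ve = 313 * 9.81 = 3070.53 m/s
MR = exp(6523 / 3070.53) = 8.368

8.368


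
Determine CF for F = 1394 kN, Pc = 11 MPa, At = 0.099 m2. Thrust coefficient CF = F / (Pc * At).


CF = 1394000 / (11e6 * 0.099) = 1.28

1.28


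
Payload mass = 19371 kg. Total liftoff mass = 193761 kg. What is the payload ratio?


PR = 19371 / 193761 = 0.1

0.1


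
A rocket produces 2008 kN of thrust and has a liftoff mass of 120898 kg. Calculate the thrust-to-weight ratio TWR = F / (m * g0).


TWR = 2008000 / (120898 * 9.81) = 1.69

1.69


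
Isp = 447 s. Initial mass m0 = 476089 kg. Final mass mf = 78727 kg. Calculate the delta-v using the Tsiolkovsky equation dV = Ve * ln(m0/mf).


Ve = 447 * 9.81 = 4385.07 m/s
dV = 4385.07 * ln(476089/78727) = 7891 m/s

7891 m/s


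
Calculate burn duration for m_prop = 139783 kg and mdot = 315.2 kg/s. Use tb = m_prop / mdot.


tb = 139783 / 315.2 = 443.5 s

443.5 s


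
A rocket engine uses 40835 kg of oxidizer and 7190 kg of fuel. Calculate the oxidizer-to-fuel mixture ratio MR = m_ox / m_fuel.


MR = 40835 / 7190 = 5.68

5.68


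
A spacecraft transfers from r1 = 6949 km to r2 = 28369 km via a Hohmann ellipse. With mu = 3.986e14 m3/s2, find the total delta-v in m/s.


V1 = sqrt(mu/r1) = 7573.69 m/s
dV1 = V1*(sqrt(2*r2/(r1+r2)) - 1) = 2025.76 m/s
V2 = sqrt(mu/r2) = 3748.41 m/s
dV2 = V2*(1 - sqrt(2*r1/(r1+r2))) = 1397.02 m/s
Total dV = 3423 m/s

3423 m/s


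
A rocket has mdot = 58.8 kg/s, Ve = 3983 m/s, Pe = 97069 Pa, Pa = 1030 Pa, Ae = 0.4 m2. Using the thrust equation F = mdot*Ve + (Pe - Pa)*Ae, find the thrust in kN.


F = 58.8 * 3983 + (97069 - 1030) * 0.4 = 272616.0 N = 272.6 kN

272.6 kN


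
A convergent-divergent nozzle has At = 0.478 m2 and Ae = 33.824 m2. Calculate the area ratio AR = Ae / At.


AR = 33.824 / 0.478 = 70.8

70.8


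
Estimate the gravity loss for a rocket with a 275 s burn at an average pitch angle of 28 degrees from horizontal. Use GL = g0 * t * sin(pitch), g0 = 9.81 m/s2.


GL = 9.81 * 275 * sin(28 deg) = 1267 m/s

1267 m/s


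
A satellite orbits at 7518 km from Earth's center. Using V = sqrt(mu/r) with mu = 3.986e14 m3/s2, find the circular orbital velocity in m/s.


V = sqrt(3.986e14 / 7518000) = 7281 m/s

7281 m/s


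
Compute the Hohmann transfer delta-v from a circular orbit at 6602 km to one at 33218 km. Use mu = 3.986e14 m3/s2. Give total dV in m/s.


V1 = sqrt(mu/r1) = 7770.18 m/s
dV1 = V1*(sqrt(2*r2/(r1+r2)) - 1) = 2266.32 m/s
V2 = sqrt(mu/r2) = 3464.03 m/s
dV2 = V2*(1 - sqrt(2*r1/(r1+r2))) = 1469.3 m/s
Total dV = 3736 m/s

3736 m/s


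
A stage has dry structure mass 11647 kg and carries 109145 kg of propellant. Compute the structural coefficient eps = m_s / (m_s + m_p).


eps = 11647 / (11647 + 109145) = 0.0964

0.0964


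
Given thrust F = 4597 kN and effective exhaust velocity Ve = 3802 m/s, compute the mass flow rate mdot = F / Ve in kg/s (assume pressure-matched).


mdot = F / Ve = 4597000 / 3802 = 1209.1 kg/s

1209.1 kg/s


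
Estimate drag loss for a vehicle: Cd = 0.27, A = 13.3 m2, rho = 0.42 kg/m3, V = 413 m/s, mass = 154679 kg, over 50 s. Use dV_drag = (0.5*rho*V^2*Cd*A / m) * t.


D = 0.5 * 0.42 * 413^2 * 0.27 * 13.3 = 128627.79 N
a = 128627.79 / 154679 = 0.8316 m/s2
dV = 0.8316 * 50 = 41.6 m/s

41.6 m/s


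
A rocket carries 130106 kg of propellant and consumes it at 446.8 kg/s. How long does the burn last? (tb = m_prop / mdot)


tb = 130106 / 446.8 = 291.2 s

291.2 s


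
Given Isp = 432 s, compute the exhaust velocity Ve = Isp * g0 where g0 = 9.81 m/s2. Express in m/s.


Ve = Isp * g0 = 432 * 9.81 = 4237.9 m/s

4237.9 m/s


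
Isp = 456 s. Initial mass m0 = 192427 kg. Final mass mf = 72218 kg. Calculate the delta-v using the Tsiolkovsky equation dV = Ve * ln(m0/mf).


Ve = 456 * 9.81 = 4473.36 m/s
dV = 4473.36 * ln(192427/72218) = 4384 m/s

4384 m/s


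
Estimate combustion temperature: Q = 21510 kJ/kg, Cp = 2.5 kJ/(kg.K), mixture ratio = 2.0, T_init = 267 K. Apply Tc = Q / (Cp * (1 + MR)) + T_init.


Tc = 21510 / (2.5 * (1 + 2.0)) + 267 = 3135 K

3135 K


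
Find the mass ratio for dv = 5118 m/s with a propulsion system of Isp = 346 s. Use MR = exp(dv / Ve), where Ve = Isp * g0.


Ve = 346 * 9.81 = 3394.26 m/s
MR = exp(5118 / 3394.26) = 4.517

4.517


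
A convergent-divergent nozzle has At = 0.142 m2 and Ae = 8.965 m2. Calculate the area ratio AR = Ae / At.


AR = 8.965 / 0.142 = 63.1

63.1


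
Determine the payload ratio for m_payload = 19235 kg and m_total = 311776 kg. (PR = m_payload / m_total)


PR = 19235 / 311776 = 0.0617

0.0617


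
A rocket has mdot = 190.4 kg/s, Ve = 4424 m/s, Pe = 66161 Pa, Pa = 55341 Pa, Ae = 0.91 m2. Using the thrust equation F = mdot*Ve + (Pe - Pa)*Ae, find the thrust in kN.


F = 190.4 * 4424 + (66161 - 55341) * 0.91 = 852176.0 N = 852.2 kN

852.2 kN


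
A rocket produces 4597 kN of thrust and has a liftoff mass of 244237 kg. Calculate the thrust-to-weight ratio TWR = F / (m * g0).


TWR = 4597000 / (244237 * 9.81) = 1.92

1.92


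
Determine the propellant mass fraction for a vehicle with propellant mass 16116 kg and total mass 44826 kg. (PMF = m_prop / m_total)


PMF = 16116 / 44826 = 0.36

0.36


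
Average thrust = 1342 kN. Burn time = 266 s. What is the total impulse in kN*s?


It = 1342 * 266 = 356972 kN*s

356972 kN*s


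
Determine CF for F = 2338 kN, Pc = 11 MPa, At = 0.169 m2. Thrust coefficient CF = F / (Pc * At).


CF = 2338000 / (11e6 * 0.169) = 1.26

1.26


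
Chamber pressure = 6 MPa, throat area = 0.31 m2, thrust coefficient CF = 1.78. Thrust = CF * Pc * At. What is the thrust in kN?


F = 1.78 * 6e6 * 0.31 = 3.3108e+06 N = 3310.8 kN

3310.8 kN


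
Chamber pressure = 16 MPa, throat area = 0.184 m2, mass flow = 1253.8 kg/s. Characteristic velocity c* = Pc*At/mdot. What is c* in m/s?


c* = 16e6 * 0.184 / 1253.8 = 2348 m/s

2348 m/s


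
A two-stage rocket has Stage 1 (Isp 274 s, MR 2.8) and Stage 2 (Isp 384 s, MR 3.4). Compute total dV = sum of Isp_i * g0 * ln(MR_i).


dV1 = 274 * 9.81 * ln(2.8) = 2767.6 m/s
dV2 = 384 * 9.81 * ln(3.4) = 4610.0 m/s
Total dV = 2767.6 + 4610.0 = 7377.6 m/s ~ 7378 m/s

7378 m/s


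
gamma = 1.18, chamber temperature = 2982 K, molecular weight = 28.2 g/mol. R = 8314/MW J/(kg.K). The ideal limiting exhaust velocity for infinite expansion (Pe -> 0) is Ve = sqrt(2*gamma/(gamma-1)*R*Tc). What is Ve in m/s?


R = 8314 / 28.2 = 294.82 J/(kg.K)
Ve = sqrt(2 * 1.18 / (1.18 - 1) * 294.82 * 2982) = 3395 m/s

3395 m/s


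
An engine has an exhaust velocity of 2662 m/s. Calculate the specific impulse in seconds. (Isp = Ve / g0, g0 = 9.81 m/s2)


Isp = Ve / g0 = 2662 / 9.81 = 271.4 s

271.4 s


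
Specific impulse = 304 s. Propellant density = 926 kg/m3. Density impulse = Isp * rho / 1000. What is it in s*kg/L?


rho*Isp = 304 * 926 / 1000 = 282 s*kg/L

282 s*kg/L


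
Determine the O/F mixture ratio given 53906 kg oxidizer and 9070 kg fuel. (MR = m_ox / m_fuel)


MR = 53906 / 9070 = 5.94

5.94


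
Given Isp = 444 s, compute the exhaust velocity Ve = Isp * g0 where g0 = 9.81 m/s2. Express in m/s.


Ve = Isp * g0 = 444 * 9.81 = 4355.6 m/s

4355.6 m/s


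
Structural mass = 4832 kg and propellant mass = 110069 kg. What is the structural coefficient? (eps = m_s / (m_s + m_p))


eps = 4832 / (4832 + 110069) = 0.0421

0.0421


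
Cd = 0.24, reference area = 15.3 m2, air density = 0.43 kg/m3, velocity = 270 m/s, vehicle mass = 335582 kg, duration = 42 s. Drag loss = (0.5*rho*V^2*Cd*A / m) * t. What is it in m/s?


D = 0.5 * 0.43 * 270^2 * 0.24 * 15.3 = 57553.09 N
a = 57553.09 / 335582 = 0.1715 m/s2
dV = 0.1715 * 42 = 7.2 m/s

7.2 m/s


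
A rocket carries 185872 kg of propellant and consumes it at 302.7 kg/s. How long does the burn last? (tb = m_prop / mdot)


tb = 185872 / 302.7 = 614.0 s

614.0 s


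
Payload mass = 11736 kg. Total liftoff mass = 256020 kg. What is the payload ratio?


PR = 11736 / 256020 = 0.0458

0.0458


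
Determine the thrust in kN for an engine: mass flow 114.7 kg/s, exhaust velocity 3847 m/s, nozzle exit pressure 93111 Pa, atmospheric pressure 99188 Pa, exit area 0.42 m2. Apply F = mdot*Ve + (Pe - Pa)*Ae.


F = 114.7 * 3847 + (93111 - 99188) * 0.42 = 438699.0 N = 438.7 kN

438.7 kN


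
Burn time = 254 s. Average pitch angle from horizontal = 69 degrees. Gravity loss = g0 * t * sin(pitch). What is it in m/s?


GL = 9.81 * 254 * sin(69 deg) = 2326 m/s

2326 m/s


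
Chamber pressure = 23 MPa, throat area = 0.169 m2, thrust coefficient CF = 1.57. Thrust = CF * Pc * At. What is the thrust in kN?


F = 1.57 * 23e6 * 0.169 = 6.1026e+06 N = 6102.6 kN

6102.6 kN


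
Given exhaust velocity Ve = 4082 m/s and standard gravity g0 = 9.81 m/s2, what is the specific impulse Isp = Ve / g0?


Isp = Ve / g0 = 4082 / 9.81 = 416.1 s

416.1 s


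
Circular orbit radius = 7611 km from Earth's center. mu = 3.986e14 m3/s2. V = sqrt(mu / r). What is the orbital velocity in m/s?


V = sqrt(3.986e14 / 7611000) = 7237 m/s

7237 m/s


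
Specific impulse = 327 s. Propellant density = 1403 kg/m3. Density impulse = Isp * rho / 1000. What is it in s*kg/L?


rho*Isp = 327 * 1403 / 1000 = 459 s*kg/L

459 s*kg/L


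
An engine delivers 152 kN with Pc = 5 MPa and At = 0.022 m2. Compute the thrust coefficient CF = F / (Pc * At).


CF = 152000 / (5e6 * 0.022) = 1.38

1.38


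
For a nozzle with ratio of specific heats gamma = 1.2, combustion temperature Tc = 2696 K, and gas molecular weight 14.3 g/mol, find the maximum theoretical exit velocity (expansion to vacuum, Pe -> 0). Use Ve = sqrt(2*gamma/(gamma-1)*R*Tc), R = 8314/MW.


R = 8314 / 14.3 = 581.4 J/(kg.K)
Ve = sqrt(2 * 1.2 / (1.2 - 1) * 581.4 * 2696) = 4337 m/s

4337 m/s


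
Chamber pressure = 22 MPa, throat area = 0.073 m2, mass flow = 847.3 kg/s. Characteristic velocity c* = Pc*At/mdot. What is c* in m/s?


c* = 22e6 * 0.073 / 847.3 = 1895 m/s

1895 m/s


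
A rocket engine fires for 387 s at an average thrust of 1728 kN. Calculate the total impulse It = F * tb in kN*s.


It = 1728 * 387 = 668736 kN*s

668736 kN*s


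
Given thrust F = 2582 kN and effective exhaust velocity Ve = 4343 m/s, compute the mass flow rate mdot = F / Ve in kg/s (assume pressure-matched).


mdot = F / Ve = 2582000 / 4343 = 594.5 kg/s

594.5 kg/s


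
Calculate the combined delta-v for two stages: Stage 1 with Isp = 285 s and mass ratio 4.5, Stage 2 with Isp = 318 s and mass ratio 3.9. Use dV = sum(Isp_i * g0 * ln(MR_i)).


dV1 = 285 * 9.81 * ln(4.5) = 4205.2 m/s
dV2 = 318 * 9.81 * ln(3.9) = 4245.7 m/s
Total dV = 4205.2 + 4245.7 = 8450.9 m/s ~ 8451 m/s

8451 m/s


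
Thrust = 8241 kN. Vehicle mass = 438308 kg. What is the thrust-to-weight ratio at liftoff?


TWR = 8241000 / (438308 * 9.81) = 1.92

1.92


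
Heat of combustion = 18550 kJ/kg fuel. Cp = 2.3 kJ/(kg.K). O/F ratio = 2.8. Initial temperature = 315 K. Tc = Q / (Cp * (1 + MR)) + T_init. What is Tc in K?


Tc = 18550 / (2.3 * (1 + 2.8)) + 315 = 2437 K

2437 K


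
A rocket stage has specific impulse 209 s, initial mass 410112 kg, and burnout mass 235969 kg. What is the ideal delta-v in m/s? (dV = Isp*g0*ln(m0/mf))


Ve = 209 * 9.81 = 2050.29 m/s
dV = 2050.29 * ln(410112/235969) = 1133 m/s

1133 m/s


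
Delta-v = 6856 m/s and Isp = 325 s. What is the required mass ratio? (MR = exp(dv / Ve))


Ve = 325 * 9.81 = 3188.25 m/s
MR = exp(6856 / 3188.25) = 8.588

8.588


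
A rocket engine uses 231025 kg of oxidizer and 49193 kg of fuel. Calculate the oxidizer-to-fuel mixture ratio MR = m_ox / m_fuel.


MR = 231025 / 49193 = 4.7

4.7


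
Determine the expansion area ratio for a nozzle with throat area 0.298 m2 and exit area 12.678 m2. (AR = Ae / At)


AR = 12.678 / 0.298 = 42.5

42.5


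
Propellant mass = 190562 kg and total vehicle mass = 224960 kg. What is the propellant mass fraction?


PMF = 190562 / 224960 = 0.847

0.847


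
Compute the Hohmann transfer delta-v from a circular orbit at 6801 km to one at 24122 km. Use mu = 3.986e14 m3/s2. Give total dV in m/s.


V1 = sqrt(mu/r1) = 7655.65 m/s
dV1 = V1*(sqrt(2*r2/(r1+r2)) - 1) = 1906.66 m/s
V2 = sqrt(mu/r2) = 4065.01 m/s
dV2 = V2*(1 - sqrt(2*r1/(r1+r2))) = 1369.0 m/s
Total dV = 3276 m/s

3276 m/s


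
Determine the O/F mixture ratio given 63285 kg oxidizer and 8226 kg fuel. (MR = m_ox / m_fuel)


MR = 63285 / 8226 = 7.69

7.69


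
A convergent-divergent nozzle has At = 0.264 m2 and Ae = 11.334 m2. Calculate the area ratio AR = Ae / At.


AR = 11.334 / 0.264 = 42.9

42.9


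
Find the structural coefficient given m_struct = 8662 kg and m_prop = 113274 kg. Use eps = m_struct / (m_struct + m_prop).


eps = 8662 / (8662 + 113274) = 0.071

0.071


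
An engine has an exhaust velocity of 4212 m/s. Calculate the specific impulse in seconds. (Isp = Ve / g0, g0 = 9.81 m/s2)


Isp = Ve / g0 = 4212 / 9.81 = 429.4 s

429.4 s


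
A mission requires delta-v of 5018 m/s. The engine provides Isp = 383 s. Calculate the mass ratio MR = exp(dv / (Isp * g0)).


Ve = 383 * 9.81 = 3757.23 m/s
MR = exp(5018 / 3757.23) = 3.802

3.802


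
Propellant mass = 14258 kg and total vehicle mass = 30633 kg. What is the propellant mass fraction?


PMF = 14258 / 30633 = 0.465

0.465


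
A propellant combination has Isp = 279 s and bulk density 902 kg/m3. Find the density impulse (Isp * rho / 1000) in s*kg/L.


rho*Isp = 279 * 902 / 1000 = 252 s*kg/L

252 s*kg/L


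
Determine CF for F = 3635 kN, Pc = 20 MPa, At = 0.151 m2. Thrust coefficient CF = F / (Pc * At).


CF = 3635000 / (20e6 * 0.151) = 1.2

1.2


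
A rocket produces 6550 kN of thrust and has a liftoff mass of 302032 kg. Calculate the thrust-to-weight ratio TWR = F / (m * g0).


TWR = 6550000 / (302032 * 9.81) = 2.21

2.21


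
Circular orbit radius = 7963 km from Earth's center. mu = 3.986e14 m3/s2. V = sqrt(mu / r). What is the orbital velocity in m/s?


V = sqrt(3.986e14 / 7963000) = 7075 m/s

7075 m/s


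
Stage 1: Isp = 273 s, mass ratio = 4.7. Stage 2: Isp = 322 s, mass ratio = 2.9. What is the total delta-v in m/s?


dV1 = 273 * 9.81 * ln(4.7) = 4144.6 m/s
dV2 = 322 * 9.81 * ln(2.9) = 3363.2 m/s
Total dV = 4144.6 + 3363.2 = 7507.8 m/s ~ 7508 m/s

7508 m/s


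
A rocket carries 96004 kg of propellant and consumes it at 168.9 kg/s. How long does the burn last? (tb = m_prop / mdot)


tb = 96004 / 168.9 = 568.4 s

568.4 s


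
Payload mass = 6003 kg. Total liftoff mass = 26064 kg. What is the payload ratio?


PR = 6003 / 26064 = 0.2303

0.2303


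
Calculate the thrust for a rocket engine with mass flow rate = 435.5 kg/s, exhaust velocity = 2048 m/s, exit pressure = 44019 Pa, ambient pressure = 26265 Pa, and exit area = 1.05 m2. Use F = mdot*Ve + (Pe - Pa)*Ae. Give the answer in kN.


F = 435.5 * 2048 + (44019 - 26265) * 1.05 = 910546.0 N = 910.5 kN

910.5 kN


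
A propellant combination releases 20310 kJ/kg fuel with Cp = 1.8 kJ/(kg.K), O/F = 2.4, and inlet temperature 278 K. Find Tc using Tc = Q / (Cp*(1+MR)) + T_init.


Tc = 20310 / (1.8 * (1 + 2.4)) + 278 = 3597 K

3597 K


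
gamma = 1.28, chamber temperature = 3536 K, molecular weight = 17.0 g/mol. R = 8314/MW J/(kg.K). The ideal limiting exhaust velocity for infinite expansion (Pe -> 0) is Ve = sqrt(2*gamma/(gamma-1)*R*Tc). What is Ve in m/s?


R = 8314 / 17.0 = 489.06 J/(kg.K)
Ve = sqrt(2 * 1.28 / (1.28 - 1) * 489.06 * 3536) = 3976 m/s

3976 m/s


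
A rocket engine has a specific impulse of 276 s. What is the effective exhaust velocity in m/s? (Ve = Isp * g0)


Ve = Isp * g0 = 276 * 9.81 = 2707.6 m/s

2707.6 m/s


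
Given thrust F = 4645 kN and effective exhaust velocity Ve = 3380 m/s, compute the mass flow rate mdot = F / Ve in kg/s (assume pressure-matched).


mdot = F / Ve = 4645000 / 3380 = 1374.3 kg/s

1374.3 kg/s


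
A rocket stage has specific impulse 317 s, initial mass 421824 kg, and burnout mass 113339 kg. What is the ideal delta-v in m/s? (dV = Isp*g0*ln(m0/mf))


Ve = 317 * 9.81 = 3109.77 m/s
dV = 3109.77 * ln(421824/113339) = 4087 m/s

4087 m/s


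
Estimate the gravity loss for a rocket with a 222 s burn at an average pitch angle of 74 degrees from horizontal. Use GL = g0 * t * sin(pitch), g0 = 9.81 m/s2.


GL = 9.81 * 222 * sin(74 deg) = 2093 m/s

2093 m/s


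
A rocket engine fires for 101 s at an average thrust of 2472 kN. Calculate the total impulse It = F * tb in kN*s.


It = 2472 * 101 = 249672 kN*s

249672 kN*s


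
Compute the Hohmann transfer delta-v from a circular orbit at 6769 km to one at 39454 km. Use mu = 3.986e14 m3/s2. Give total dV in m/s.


V1 = sqrt(mu/r1) = 7673.73 m/s
dV1 = V1*(sqrt(2*r2/(r1+r2)) - 1) = 2352.51 m/s
V2 = sqrt(mu/r2) = 3178.51 m/s
dV2 = V2*(1 - sqrt(2*r1/(r1+r2))) = 1458.34 m/s
Total dV = 3811 m/s

3811 m/s


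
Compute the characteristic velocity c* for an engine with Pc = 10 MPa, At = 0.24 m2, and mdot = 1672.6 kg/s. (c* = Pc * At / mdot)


c* = 10e6 * 0.24 / 1672.6 = 1435 m/s

1435 m/s


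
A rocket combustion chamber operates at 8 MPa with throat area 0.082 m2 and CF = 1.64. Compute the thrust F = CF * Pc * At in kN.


F = 1.64 * 8e6 * 0.082 = 1.0758e+06 N = 1075.8 kN

1075.8 kN


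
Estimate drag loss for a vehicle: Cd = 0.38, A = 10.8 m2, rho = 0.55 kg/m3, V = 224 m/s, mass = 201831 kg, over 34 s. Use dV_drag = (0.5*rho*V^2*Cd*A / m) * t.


D = 0.5 * 0.55 * 224^2 * 0.38 * 10.8 = 56628.63 N
a = 56628.63 / 201831 = 0.2806 m/s2
dV = 0.2806 * 34 = 9.5 m/s

9.5 m/s


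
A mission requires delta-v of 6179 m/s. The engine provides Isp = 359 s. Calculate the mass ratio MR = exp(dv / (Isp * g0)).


Ve = 359 * 9.81 = 3521.79 m/s
MR = exp(6179 / 3521.79) = 5.781

5.781


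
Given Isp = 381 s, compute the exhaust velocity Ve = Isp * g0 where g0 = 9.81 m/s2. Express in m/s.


Ve = Isp * g0 = 381 * 9.81 = 3737.6 m/s

3737.6 m/s


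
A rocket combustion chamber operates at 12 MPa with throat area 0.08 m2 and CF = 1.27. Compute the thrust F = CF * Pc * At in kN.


F = 1.27 * 12e6 * 0.08 = 1.2192e+06 N = 1219.2 kN

1219.2 kN


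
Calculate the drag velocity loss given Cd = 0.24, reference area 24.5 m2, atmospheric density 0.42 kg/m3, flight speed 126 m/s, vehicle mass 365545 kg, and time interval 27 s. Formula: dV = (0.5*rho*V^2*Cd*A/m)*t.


D = 0.5 * 0.42 * 126^2 * 0.24 * 24.5 = 19603.68 N
a = 19603.68 / 365545 = 0.0536 m/s2
dV = 0.0536 * 27 = 1.4 m/s

1.4 m/s


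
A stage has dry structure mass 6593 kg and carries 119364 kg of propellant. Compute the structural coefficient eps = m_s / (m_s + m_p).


eps = 6593 / (6593 + 119364) = 0.0523

0.0523


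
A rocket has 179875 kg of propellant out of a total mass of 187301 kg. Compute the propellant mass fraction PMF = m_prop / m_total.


PMF = 179875 / 187301 = 0.96

0.96


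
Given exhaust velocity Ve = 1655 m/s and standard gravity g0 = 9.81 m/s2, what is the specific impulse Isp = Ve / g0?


Isp = Ve / g0 = 1655 / 9.81 = 168.7 s

168.7 s


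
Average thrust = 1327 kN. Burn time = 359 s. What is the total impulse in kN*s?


It = 1327 * 359 = 476393 kN*s

476393 kN*s


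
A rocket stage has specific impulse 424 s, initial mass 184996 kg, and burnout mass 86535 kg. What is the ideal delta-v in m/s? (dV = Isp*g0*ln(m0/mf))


Ve = 424 * 9.81 = 4159.44 m/s
dV = 4159.44 * ln(184996/86535) = 3160 m/s

3160 m/s


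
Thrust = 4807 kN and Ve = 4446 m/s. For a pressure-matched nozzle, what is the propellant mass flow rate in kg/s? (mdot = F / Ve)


mdot = F / Ve = 4807000 / 4446 = 1081.2 kg/s

1081.2 kg/s
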